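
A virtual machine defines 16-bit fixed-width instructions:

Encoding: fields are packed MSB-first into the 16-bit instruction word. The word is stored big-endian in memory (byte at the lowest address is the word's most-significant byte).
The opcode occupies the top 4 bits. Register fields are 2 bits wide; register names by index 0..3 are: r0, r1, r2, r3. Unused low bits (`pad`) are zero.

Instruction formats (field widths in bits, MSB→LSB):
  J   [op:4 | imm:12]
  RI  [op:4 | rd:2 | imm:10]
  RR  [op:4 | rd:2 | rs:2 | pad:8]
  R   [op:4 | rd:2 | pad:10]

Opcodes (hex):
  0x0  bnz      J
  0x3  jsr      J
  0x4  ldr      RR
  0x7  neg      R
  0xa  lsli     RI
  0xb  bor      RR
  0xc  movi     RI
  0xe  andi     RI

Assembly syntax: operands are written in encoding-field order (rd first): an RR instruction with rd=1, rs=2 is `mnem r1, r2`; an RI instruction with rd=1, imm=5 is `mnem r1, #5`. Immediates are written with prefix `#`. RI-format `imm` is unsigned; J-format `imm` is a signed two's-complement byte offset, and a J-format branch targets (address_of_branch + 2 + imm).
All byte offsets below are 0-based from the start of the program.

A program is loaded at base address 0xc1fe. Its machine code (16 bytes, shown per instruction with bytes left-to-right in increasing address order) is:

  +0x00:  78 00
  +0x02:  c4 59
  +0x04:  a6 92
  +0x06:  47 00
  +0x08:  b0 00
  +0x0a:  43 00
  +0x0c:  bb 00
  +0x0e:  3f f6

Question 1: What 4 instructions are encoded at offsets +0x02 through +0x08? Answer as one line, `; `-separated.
[02] c4 59 → 0xc459
  op=0xc459>>12=0xc ⇒ movi (RI)
  rd@[11:10]=0x1 ⇒ r1
  imm@[9:0]=0x59 ⇒ #89
[04] a6 92 → 0xa692
  op=0xa692>>12=0xa ⇒ lsli (RI)
  rd@[11:10]=0x1 ⇒ r1
  imm@[9:0]=0x292 ⇒ #658
[06] 47 00 → 0x4700
  op=0x4700>>12=0x4 ⇒ ldr (RR)
  rd@[11:10]=0x1 ⇒ r1
  rs@[9:8]=0x3 ⇒ r3
[08] b0 00 → 0xb000
  op=0xb000>>12=0xb ⇒ bor (RR)
  rd@[11:10]=0x0 ⇒ r0
  rs@[9:8]=0x0 ⇒ r0

movi r1, #89; lsli r1, #658; ldr r1, r3; bor r0, r0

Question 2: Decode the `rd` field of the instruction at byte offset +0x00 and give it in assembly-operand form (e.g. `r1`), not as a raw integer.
off 0x00: read 78 00 as big → 0x7800
  op=0x7800>>12=0x7 ⇒ neg (R)
  rd: (w>>10)&0x3=0x2 → r2

r2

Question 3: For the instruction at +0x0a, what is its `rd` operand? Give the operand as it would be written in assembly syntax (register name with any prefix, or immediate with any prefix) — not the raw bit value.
r0

+0x0a: 43 00 ⇒ word 0x4300 (big)
  opcode bits[15:12]=0x4: ldr/RR
  rd: (w>>10)&0x3=0x0 → r0
  rs: (w>>8)&0x3=0x3 → r3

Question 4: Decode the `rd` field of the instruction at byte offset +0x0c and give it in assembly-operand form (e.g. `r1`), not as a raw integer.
off 0x0c: read bb 00 as big → 0xbb00
  top 4b → 0xb → bor [RR]
  rd: (w>>10)&0x3=0x2 → r2
  rs: (w>>8)&0x3=0x3 → r3

r2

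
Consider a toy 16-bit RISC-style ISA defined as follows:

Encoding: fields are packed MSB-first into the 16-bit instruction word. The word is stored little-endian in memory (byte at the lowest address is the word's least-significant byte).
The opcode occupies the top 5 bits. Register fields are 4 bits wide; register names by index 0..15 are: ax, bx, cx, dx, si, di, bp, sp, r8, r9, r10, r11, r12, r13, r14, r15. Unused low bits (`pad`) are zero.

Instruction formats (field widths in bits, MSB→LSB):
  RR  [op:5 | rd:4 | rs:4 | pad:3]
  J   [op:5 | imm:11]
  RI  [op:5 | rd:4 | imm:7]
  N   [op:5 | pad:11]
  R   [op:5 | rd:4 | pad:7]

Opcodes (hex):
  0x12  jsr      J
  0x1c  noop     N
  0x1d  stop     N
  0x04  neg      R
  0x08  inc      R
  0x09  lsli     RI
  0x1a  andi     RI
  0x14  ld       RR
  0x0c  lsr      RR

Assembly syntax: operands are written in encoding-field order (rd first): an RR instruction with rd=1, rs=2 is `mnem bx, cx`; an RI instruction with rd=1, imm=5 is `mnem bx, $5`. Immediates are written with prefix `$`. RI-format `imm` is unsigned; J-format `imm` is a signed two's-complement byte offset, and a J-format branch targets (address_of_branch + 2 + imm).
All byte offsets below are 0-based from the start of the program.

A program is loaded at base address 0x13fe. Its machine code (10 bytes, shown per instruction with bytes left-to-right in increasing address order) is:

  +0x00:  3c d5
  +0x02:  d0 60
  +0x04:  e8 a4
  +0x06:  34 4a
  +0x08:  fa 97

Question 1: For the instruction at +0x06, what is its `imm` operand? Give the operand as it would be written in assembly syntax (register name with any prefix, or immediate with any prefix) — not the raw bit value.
$52

[06] 34 4a → 0x4a34
  top 5b → 0x9 → lsli [RI]
  [10:7] rd=4 = si
  [6:0] imm=52 = $52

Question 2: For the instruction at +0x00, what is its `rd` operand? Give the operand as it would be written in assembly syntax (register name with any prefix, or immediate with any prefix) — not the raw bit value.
r10

off 0x00: read 3c d5 as little → 0xd53c
  op=0xd53c>>11=0x1a ⇒ andi (RI)
  [10:7] rd=10 = r10
  [6:0] imm=60 = $60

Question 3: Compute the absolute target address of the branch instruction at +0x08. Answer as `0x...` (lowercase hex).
0x1402

+0x08: fa 97 ⇒ word 0x97fa (little)
  opcode bits[15:11]=0x12: jsr/J
  imm: (w>>0)&0x7ff=0x7fa (s11→-6) → $-6
  target = base 0x13fe + off 0x08 + 2 + imm -6 = 0x1402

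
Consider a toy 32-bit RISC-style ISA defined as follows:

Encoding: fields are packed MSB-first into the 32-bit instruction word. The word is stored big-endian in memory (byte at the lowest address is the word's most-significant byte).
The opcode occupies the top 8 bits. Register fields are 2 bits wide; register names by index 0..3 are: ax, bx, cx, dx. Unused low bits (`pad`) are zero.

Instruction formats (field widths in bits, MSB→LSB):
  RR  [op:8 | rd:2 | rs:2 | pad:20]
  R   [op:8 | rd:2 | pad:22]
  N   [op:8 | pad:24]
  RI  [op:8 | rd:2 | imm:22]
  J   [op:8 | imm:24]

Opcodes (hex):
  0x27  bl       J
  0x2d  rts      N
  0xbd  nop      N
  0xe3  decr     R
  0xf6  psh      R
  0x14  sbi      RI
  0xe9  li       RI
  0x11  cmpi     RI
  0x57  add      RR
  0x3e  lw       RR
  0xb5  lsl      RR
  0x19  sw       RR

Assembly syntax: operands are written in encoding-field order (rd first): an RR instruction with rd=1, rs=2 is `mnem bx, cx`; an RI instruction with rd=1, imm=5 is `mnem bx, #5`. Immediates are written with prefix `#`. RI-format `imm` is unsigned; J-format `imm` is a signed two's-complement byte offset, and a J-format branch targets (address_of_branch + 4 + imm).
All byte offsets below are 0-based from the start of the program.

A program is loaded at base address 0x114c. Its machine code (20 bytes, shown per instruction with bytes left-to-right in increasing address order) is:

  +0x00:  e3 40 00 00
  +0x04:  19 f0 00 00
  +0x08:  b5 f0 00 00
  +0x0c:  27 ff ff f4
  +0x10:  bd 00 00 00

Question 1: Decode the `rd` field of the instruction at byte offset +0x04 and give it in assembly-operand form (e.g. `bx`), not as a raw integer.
@+04  big-endian(19 f0 00 00) = 0x19f00000
  op=0x19f00000>>24=0x19 ⇒ sw (RR)
  rd@[23:22]=0x3 ⇒ dx
  rs@[21:20]=0x3 ⇒ dx

dx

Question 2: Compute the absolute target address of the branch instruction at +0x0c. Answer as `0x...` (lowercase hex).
+0x0c: 27 ff ff f4 ⇒ word 0x27fffff4 (big)
  op=0x27fffff4>>24=0x27 ⇒ bl (J)
  imm: (w>>0)&0xffffff=0xfffff4 (s24→-12) → #-12
  target = base 0x114c + off 0x0c + 4 + imm -12 = 0x1150

0x1150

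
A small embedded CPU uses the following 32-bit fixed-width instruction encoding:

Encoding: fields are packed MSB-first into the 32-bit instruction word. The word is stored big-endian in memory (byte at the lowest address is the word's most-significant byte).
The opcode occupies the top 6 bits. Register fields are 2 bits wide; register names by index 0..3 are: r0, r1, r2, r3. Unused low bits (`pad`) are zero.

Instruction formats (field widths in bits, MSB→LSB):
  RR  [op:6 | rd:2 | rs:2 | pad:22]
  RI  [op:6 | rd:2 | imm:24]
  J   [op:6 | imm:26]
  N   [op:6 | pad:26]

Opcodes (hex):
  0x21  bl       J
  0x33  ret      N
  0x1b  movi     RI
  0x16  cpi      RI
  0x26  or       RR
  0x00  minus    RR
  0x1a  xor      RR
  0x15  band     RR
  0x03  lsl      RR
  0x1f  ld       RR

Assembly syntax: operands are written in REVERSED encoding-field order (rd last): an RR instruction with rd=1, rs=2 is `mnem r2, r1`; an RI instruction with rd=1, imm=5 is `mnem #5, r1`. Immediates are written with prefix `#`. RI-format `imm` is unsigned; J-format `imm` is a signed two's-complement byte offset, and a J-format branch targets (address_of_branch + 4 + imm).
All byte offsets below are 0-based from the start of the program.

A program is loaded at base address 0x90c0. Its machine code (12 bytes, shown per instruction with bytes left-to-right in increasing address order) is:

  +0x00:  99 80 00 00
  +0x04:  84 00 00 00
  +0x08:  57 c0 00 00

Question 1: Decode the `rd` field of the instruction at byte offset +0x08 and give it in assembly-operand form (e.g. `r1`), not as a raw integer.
r3

[08] 57 c0 00 00 → 0x57c00000
  op=0x57c00000>>26=0x15 ⇒ band (RR)
  rd: (w>>24)&0x3=0x3 → r3
  rs: (w>>22)&0x3=0x3 → r3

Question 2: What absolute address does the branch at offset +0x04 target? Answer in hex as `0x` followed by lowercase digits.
0x90c8

+0x04: 84 00 00 00 ⇒ word 0x84000000 (big)
  opcode bits[31:26]=0x21: bl/J
  imm@[25:0]=0x0 ⇒ #0
  target = base 0x90c0 + off 0x04 + 4 + imm 0 = 0x90c8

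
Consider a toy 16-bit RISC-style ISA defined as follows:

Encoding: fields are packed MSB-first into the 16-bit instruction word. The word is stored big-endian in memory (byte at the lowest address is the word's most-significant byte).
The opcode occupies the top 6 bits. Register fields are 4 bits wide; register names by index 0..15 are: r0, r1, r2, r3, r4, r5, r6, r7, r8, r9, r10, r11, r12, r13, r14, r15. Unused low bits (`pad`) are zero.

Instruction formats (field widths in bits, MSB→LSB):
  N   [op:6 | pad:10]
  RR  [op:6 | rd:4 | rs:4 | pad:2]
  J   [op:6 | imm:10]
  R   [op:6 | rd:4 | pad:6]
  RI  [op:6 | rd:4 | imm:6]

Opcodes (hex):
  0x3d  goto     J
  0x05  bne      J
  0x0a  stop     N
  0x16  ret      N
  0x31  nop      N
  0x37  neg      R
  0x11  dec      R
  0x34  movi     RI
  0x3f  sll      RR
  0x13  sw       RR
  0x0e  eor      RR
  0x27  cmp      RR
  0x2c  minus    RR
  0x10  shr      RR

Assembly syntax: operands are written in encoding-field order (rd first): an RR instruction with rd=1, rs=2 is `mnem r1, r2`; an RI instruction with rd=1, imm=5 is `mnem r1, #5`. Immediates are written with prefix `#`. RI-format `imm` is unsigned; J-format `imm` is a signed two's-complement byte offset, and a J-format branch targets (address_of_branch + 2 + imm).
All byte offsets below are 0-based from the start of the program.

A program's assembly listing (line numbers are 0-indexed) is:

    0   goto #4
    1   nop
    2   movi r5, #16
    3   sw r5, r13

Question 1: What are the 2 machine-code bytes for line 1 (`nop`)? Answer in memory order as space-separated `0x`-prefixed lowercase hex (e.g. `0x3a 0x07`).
0xc4 0x00

L1: nop op=0x31:6|pad=0:10 ⇒ 0xc400 ⇒ big c4 00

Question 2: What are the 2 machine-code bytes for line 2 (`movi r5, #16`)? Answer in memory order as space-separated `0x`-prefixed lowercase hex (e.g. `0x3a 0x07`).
L2: movi op=0x34:6|rd=5:4|imm=16:6 ⇒ 0xd150 ⇒ big d1 50

0xd1 0x50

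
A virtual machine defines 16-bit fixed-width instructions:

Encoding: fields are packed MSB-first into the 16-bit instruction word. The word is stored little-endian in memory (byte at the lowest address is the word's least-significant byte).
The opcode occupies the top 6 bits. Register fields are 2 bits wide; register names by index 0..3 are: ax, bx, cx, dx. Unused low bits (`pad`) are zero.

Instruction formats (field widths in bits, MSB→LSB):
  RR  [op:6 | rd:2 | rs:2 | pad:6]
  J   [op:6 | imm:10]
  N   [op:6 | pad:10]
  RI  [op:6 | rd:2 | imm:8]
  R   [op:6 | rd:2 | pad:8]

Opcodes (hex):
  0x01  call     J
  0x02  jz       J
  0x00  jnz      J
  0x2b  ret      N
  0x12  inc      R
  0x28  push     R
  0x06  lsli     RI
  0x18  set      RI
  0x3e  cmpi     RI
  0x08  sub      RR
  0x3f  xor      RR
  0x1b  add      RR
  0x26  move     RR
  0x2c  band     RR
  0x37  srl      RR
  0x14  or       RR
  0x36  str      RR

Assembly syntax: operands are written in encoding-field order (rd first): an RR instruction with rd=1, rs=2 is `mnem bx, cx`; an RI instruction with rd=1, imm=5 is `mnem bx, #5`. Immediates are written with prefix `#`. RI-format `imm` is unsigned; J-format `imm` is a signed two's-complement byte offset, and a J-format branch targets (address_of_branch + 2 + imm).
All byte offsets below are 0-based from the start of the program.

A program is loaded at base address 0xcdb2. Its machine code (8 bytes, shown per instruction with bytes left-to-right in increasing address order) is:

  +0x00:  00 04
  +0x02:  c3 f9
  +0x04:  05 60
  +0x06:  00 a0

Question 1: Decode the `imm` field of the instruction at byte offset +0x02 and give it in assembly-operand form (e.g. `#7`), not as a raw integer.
#195

off 0x02: read c3 f9 as little → 0xf9c3
  top 6b → 0x3e → cmpi [RI]
  [9:8] rd=1 = bx
  [7:0] imm=195 = #195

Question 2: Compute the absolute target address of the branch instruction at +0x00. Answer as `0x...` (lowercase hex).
@+00  little-endian(00 04) = 0x0400
  op=0x0400>>10=0x1 ⇒ call (J)
  imm: (w>>0)&0x3ff=0x0 → #0
  target = base 0xcdb2 + off 0x00 + 2 + imm 0 = 0xcdb4

0xcdb4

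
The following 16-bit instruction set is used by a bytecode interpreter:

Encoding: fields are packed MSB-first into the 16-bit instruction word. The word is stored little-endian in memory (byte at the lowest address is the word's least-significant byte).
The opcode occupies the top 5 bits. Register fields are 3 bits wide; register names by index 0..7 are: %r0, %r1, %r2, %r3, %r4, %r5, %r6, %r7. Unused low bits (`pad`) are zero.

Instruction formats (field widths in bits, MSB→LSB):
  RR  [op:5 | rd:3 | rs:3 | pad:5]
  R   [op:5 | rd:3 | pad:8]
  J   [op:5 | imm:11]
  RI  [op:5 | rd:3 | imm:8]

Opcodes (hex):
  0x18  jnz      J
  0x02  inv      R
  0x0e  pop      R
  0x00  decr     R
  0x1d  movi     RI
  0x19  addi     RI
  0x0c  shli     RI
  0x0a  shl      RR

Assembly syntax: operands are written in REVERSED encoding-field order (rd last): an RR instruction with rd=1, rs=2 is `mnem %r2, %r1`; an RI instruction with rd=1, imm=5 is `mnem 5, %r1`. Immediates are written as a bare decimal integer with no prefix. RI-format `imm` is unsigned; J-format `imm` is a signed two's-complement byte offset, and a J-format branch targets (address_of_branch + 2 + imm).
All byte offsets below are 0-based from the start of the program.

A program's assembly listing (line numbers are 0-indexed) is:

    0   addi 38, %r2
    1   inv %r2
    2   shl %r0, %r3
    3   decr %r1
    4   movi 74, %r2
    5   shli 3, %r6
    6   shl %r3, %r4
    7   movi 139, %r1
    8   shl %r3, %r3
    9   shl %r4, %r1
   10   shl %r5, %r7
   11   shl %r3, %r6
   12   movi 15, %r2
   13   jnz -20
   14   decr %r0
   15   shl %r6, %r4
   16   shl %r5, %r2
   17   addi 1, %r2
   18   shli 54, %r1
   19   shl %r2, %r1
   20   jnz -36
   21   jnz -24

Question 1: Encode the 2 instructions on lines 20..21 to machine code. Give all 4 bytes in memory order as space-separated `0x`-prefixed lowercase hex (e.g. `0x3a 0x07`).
0xdc 0xc7 0xe8 0xc7

line 20 (jnz): pack op=0x18:5|imm=-36:11 = 0xc7dc; little→ dc c7
line 21 (jnz): pack op=0x18:5|imm=-24:11 = 0xc7e8; little→ e8 c7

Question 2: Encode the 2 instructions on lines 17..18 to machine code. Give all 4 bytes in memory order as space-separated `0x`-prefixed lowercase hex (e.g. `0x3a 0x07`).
0x01 0xca 0x36 0x61

L17: addi op=0x19:5|rd=2:3|imm=1:8 ⇒ 0xca01 ⇒ little 01 ca
L18: shli op=0xc:5|rd=1:3|imm=54:8 ⇒ 0x6136 ⇒ little 36 61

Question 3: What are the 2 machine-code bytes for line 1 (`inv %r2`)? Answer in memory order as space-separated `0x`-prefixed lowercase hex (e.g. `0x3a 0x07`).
L1: inv op=0x2:5|rd=2:3|pad=0:8 ⇒ 0x1200 ⇒ little 00 12

0x00 0x12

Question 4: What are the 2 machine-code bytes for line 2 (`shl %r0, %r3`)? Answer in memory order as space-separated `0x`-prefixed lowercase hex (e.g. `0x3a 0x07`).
0x00 0x53

L2: shl op=0xa:5|rd=3:3|rs=0:3|pad=0:5 ⇒ 0x5300 ⇒ little 00 53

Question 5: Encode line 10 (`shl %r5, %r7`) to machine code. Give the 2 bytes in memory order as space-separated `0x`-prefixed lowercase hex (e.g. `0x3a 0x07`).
line 10 (shl): pack op=0xa:5|rd=7:3|rs=5:3|pad=0:5 = 0x57a0; little→ a0 57

0xa0 0x57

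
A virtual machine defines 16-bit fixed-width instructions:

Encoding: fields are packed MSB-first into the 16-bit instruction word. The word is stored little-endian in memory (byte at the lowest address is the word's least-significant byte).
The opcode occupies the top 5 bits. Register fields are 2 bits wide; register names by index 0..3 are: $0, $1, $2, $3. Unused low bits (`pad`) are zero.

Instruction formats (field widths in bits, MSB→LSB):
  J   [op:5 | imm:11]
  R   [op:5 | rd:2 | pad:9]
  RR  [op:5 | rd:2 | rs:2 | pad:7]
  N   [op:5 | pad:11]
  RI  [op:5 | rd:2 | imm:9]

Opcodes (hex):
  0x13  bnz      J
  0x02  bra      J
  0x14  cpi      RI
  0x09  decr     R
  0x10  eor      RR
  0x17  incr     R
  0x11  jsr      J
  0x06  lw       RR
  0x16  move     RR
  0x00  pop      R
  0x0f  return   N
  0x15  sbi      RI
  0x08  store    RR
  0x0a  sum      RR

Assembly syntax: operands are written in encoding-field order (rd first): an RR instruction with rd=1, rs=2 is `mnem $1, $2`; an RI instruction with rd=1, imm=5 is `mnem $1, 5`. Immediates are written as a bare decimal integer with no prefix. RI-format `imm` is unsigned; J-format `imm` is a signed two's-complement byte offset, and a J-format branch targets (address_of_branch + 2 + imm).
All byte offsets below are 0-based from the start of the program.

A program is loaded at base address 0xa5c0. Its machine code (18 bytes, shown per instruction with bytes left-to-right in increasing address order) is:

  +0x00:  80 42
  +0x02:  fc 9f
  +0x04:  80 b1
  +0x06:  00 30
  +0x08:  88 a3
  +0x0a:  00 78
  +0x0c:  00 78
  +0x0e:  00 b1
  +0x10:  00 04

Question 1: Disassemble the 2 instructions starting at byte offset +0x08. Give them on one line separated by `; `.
cpi $1, 392; return

off 0x08: read 88 a3 as little → 0xa388
  op=0xa388>>11=0x14 ⇒ cpi (RI)
  rd@[10:9]=0x1 ⇒ $1
  imm@[8:0]=0x188 ⇒ 392
off 0x0a: read 00 78 as little → 0x7800
  op=0x7800>>11=0xf ⇒ return (N)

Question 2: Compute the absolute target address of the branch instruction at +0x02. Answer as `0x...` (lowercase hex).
off 0x02: read fc 9f as little → 0x9ffc
  top 5b → 0x13 → bnz [J]
  imm: (w>>0)&0x7ff=0x7fc (s11→-4) → -4
  target = base 0xa5c0 + off 0x02 + 2 + imm -4 = 0xa5c0

0xa5c0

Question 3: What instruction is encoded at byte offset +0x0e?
[0e] 00 b1 → 0xb100
  top 5b → 0x16 → move [RR]
  rd: (w>>9)&0x3=0x0 → $0
  rs: (w>>7)&0x3=0x2 → $2

move $0, $2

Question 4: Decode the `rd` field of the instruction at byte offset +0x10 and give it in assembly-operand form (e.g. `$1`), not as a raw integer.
$2

+0x10: 00 04 ⇒ word 0x0400 (little)
  op=0x0400>>11=0x0 ⇒ pop (R)
  [10:9] rd=2 = $2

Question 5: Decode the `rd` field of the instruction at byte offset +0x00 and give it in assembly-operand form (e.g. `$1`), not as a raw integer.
[00] 80 42 → 0x4280
  top 5b → 0x8 → store [RR]
  rd: (w>>9)&0x3=0x1 → $1
  rs: (w>>7)&0x3=0x1 → $1

$1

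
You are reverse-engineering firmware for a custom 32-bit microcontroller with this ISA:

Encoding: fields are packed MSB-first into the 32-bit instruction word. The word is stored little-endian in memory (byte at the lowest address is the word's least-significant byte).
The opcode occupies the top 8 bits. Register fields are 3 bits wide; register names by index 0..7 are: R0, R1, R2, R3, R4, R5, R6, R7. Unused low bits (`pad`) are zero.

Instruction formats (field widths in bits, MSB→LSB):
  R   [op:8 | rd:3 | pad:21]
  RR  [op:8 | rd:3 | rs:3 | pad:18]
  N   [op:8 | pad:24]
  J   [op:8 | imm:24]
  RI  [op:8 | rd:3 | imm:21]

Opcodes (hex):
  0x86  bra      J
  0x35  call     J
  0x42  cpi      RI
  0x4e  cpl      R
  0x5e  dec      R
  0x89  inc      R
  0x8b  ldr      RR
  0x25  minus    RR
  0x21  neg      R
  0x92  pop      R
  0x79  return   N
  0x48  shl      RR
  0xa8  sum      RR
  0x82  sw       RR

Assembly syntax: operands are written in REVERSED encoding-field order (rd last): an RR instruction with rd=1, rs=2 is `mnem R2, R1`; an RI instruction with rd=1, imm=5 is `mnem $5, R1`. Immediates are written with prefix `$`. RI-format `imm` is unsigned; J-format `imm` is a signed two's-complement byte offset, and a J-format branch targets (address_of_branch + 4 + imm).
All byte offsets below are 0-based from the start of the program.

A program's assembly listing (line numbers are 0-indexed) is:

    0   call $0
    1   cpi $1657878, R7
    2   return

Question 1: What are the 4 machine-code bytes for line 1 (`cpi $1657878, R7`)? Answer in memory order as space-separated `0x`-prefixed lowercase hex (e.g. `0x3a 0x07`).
0x16 0x4c 0xf9 0x42

1. cpi fields op=0x42:8|rd=7:3|imm=1657878:21 → word 42f94c16h → 16 4c f9 42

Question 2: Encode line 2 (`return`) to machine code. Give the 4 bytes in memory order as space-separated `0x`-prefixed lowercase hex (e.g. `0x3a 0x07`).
0x00 0x00 0x00 0x79

L2: return op=0x79:8|pad=0:24 ⇒ 0x79000000 ⇒ little 00 00 00 79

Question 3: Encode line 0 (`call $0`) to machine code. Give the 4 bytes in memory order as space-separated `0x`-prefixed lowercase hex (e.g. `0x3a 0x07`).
0x00 0x00 0x00 0x35

line 0 (call): pack op=0x35:8|imm=0:24 = 0x35000000; little→ 00 00 00 35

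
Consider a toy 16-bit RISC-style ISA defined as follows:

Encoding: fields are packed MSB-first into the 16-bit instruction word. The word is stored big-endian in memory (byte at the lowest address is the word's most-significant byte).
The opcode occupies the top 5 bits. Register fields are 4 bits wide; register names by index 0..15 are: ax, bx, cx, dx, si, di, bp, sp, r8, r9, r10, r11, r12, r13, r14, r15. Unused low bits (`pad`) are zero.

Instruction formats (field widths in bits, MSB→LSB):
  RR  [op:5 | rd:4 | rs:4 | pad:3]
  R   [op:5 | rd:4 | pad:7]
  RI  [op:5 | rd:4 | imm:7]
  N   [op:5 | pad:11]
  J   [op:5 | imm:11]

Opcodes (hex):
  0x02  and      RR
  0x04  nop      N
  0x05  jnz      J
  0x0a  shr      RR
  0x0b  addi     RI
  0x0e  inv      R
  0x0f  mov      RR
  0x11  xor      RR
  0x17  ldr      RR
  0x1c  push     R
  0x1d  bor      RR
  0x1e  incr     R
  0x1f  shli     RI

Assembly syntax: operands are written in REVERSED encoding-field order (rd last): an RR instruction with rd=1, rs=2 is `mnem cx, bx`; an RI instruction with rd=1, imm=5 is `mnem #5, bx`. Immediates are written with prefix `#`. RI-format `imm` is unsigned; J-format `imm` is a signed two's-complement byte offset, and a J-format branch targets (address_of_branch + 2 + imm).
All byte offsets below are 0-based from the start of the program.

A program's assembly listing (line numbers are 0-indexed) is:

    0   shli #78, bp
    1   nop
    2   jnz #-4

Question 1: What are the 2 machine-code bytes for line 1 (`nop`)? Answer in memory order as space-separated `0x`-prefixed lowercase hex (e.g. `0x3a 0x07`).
line 1 (nop): pack op=0x4:5|pad=0:11 = 0x2000; big→ 20 00

0x20 0x00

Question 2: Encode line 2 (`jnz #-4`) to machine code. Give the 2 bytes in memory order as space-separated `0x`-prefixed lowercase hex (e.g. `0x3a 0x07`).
0x2f 0xfc

line 2 (jnz): pack op=0x5:5|imm=-4:11 = 0x2ffc; big→ 2f fc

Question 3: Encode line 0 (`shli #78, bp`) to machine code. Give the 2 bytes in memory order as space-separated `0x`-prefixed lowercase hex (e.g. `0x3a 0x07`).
0xfb 0x4e

line 0 (shli): pack op=0x1f:5|rd=6:4|imm=78:7 = 0xfb4e; big→ fb 4e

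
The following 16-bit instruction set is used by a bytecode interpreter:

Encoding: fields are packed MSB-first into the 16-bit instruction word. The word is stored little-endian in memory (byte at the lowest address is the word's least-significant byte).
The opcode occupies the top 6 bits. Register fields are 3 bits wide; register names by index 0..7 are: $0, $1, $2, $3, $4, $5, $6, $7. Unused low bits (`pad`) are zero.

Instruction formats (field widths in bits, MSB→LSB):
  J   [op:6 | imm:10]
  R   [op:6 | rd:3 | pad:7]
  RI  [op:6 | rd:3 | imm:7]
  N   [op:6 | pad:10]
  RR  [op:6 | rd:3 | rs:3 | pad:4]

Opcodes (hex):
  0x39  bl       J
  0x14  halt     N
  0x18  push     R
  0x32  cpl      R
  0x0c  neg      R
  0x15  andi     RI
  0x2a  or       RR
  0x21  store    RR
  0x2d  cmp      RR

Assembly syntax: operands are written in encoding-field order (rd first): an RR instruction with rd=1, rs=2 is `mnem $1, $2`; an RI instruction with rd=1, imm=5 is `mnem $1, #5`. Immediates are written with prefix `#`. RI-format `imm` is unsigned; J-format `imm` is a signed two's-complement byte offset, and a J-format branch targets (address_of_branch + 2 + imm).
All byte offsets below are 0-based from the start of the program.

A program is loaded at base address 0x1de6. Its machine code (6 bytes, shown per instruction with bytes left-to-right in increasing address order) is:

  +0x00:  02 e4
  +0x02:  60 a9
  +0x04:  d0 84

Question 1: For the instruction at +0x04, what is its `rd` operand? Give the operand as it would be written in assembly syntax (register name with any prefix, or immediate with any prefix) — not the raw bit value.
$1

@+04  little-endian(d0 84) = 0x84d0
  op=0x84d0>>10=0x21 ⇒ store (RR)
  [9:7] rd=1 = $1
  [6:4] rs=5 = $5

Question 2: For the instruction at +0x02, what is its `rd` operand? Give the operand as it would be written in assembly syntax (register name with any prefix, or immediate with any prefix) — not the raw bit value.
$2

off 0x02: read 60 a9 as little → 0xa960
  top 6b → 0x2a → or [RR]
  [9:7] rd=2 = $2
  [6:4] rs=6 = $6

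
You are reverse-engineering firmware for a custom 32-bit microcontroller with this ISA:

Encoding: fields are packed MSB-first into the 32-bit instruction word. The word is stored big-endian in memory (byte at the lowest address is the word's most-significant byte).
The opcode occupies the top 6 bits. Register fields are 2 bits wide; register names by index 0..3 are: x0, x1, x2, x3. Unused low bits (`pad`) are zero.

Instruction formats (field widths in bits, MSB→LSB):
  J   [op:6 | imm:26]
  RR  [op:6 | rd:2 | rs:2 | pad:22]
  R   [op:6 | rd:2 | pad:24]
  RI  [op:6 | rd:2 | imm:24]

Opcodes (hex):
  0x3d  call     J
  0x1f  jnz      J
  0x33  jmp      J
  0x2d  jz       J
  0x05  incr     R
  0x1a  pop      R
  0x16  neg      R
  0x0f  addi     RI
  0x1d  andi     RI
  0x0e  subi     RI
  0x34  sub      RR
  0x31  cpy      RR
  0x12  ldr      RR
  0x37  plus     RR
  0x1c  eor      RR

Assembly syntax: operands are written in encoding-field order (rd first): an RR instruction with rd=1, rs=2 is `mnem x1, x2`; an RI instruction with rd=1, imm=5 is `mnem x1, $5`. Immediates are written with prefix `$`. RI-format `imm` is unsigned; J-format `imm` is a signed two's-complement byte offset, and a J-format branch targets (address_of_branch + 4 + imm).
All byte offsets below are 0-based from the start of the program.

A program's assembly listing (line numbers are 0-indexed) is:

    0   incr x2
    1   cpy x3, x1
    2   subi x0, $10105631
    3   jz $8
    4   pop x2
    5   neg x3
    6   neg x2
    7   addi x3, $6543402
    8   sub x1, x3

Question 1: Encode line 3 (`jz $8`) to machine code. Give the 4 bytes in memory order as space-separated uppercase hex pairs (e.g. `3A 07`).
B4 00 00 08

L3: jz op=0x2d:6|imm=8:26 ⇒ 0xb4000008 ⇒ big b4 00 00 08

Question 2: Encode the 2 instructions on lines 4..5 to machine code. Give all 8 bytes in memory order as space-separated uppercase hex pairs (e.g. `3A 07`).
4. pop fields op=0x1a:6|rd=2:2|pad=0:24 → word 6a000000h → 6a 00 00 00
5. neg fields op=0x16:6|rd=3:2|pad=0:24 → word 5b000000h → 5b 00 00 00

6A 00 00 00 5B 00 00 00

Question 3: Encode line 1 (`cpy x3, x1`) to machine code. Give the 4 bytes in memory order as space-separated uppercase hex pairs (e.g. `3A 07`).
1. cpy fields op=0x31:6|rd=3:2|rs=1:2|pad=0:22 → word c7400000h → c7 40 00 00

C7 40 00 00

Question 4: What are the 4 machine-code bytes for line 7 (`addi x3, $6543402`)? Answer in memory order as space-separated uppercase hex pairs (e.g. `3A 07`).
3F 63 D8 2A

line 7 (addi): pack op=0xf:6|rd=3:2|imm=6543402:24 = 0x3f63d82a; big→ 3f 63 d8 2a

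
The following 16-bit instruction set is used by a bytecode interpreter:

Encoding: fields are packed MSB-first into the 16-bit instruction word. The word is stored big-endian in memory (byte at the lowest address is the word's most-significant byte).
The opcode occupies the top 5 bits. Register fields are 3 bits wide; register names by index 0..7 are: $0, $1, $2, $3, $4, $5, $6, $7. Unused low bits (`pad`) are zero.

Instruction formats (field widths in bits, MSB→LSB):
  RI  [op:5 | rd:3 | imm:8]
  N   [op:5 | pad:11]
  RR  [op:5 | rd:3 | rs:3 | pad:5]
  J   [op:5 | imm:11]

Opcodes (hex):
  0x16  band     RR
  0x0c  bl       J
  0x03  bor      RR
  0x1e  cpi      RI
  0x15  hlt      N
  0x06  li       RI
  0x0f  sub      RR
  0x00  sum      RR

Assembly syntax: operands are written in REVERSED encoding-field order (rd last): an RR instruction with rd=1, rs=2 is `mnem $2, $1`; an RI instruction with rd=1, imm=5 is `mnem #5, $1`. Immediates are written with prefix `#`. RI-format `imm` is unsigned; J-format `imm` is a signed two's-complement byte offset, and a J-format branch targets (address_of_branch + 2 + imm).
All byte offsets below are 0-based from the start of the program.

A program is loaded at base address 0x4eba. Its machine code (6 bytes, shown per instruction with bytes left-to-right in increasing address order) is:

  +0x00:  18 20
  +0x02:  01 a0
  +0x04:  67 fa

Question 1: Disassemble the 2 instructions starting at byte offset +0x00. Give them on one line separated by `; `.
+0x00: 18 20 ⇒ word 0x1820 (big)
  opcode bits[15:11]=0x3: bor/RR
  rd@[10:8]=0x0 ⇒ $0
  rs@[7:5]=0x1 ⇒ $1
+0x02: 01 a0 ⇒ word 0x01a0 (big)
  opcode bits[15:11]=0x0: sum/RR
  rd@[10:8]=0x1 ⇒ $1
  rs@[7:5]=0x5 ⇒ $5

bor $1, $0; sum $5, $1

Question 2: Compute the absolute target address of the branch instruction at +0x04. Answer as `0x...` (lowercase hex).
@+04  big-endian(67 fa) = 0x67fa
  top 5b → 0xc → bl [J]
  [10:0] imm=2042 (s11→-6) = #-6
  target = base 0x4eba + off 0x04 + 2 + imm -6 = 0x4eba

0x4eba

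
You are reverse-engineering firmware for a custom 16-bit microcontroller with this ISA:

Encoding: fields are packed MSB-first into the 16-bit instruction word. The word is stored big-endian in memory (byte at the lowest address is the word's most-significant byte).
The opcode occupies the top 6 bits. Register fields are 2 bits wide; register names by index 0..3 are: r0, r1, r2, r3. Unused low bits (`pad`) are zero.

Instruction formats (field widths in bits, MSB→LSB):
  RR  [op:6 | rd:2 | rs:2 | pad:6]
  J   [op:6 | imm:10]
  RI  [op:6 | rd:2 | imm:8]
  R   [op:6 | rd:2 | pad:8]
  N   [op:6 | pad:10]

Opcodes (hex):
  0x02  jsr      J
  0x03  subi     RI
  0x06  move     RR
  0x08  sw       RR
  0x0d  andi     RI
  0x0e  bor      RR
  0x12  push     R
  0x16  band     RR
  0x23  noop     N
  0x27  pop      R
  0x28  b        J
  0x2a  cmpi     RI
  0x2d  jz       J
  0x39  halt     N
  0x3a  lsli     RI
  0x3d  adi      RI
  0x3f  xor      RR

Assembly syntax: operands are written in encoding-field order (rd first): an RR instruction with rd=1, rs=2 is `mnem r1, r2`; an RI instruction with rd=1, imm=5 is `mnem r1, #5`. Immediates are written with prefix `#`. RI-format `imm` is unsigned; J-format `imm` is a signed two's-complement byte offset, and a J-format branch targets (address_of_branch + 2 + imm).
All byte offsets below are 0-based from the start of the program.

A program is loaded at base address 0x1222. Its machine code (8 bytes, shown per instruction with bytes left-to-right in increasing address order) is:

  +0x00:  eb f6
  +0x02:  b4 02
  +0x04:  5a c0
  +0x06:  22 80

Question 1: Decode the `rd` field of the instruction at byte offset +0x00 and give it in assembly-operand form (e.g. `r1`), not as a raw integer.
r3

@+00  big-endian(eb f6) = 0xebf6
  op=0xebf6>>10=0x3a ⇒ lsli (RI)
  rd: (w>>8)&0x3=0x3 → r3
  imm: (w>>0)&0xff=0xf6 → #246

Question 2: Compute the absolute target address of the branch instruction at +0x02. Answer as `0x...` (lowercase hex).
+0x02: b4 02 ⇒ word 0xb402 (big)
  top 6b → 0x2d → jz [J]
  imm: (w>>0)&0x3ff=0x2 → #2
  target = base 0x1222 + off 0x02 + 2 + imm 2 = 0x1228

0x1228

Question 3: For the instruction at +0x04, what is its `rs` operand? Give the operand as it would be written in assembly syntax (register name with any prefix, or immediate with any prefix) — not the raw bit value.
[04] 5a c0 → 0x5ac0
  opcode bits[15:10]=0x16: band/RR
  rd@[9:8]=0x2 ⇒ r2
  rs@[7:6]=0x3 ⇒ r3

r3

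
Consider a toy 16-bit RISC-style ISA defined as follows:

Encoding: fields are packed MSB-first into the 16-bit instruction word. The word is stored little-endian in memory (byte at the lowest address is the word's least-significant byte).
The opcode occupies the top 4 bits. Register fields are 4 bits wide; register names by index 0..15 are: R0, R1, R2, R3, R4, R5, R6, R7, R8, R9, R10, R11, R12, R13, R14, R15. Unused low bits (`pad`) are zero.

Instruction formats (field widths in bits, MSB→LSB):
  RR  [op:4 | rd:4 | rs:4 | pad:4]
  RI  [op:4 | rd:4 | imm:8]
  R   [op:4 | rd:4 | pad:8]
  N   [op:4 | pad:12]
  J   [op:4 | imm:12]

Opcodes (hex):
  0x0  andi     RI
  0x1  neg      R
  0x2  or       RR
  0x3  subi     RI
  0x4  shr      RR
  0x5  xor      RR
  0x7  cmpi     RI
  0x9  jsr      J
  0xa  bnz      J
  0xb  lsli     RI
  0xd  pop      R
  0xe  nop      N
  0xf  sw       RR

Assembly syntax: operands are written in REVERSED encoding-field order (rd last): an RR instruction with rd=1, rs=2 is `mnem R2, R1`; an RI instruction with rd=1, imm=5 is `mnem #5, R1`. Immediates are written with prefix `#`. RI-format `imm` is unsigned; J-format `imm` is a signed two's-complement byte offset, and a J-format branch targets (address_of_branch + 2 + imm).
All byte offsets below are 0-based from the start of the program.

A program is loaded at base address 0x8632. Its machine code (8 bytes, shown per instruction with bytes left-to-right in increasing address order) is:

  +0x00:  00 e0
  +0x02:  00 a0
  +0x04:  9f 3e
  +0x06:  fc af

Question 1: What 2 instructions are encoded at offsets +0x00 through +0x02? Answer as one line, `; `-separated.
nop; bnz #0

@+00  little-endian(00 e0) = 0xe000
  opcode bits[15:12]=0xe: nop/N
@+02  little-endian(00 a0) = 0xa000
  opcode bits[15:12]=0xa: bnz/J
  imm: (w>>0)&0xfff=0x0 → #0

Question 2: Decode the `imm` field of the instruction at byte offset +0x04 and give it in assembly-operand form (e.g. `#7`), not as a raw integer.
#159

off 0x04: read 9f 3e as little → 0x3e9f
  op=0x3e9f>>12=0x3 ⇒ subi (RI)
  rd: (w>>8)&0xf=0xe → R14
  imm: (w>>0)&0xff=0x9f → #159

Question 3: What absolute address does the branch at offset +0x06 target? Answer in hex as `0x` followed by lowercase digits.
[06] fc af → 0xaffc
  op=0xaffc>>12=0xa ⇒ bnz (J)
  imm@[11:0]=0xffc (s12→-4) ⇒ #-4
  target = base 0x8632 + off 0x06 + 2 + imm -4 = 0x8636

0x8636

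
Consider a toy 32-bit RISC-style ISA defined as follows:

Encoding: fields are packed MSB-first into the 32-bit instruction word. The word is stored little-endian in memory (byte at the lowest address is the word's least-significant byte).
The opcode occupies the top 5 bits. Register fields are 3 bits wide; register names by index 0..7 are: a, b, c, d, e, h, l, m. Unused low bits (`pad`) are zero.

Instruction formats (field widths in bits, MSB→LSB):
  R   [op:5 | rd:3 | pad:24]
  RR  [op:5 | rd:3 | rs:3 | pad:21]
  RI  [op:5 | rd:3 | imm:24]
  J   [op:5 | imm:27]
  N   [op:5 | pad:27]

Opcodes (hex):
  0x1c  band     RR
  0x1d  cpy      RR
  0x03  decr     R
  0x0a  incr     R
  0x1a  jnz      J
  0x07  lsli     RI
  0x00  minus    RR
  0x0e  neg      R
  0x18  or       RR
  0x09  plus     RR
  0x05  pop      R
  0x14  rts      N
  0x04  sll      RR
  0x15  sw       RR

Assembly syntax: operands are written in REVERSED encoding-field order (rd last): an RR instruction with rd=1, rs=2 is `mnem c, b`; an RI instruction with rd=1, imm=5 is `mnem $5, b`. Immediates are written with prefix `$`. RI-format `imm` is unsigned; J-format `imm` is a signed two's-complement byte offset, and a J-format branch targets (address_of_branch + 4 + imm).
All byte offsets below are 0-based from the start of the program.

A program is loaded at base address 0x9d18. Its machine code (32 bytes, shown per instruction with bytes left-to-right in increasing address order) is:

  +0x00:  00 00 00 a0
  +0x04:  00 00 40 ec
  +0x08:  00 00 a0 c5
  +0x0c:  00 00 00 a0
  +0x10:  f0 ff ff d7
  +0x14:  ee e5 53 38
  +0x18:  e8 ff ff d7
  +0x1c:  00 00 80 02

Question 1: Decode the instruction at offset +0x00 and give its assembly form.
rts

off 0x00: read 00 00 00 a0 as little → 0xa0000000
  op=0xa0000000>>27=0x14 ⇒ rts (N)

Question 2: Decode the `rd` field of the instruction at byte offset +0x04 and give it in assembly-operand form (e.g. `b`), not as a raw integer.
off 0x04: read 00 00 40 ec as little → 0xec400000
  op=0xec400000>>27=0x1d ⇒ cpy (RR)
  [26:24] rd=4 = e
  [23:21] rs=2 = c

e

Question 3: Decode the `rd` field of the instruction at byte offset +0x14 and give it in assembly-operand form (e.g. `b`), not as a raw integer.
off 0x14: read ee e5 53 38 as little → 0x3853e5ee
  top 5b → 0x7 → lsli [RI]
  rd@[26:24]=0x0 ⇒ a
  imm@[23:0]=0x53e5ee ⇒ $5498350

a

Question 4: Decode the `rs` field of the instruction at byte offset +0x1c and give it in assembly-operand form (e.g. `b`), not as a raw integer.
+0x1c: 00 00 80 02 ⇒ word 0x02800000 (little)
  top 5b → 0x0 → minus [RR]
  rd: (w>>24)&0x7=0x2 → c
  rs: (w>>21)&0x7=0x4 → e

e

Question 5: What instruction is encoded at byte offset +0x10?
jnz $-16

@+10  little-endian(f0 ff ff d7) = 0xd7fffff0
  op=0xd7fffff0>>27=0x1a ⇒ jnz (J)
  imm: (w>>0)&0x7ffffff=0x7fffff0 (s27→-16) → $-16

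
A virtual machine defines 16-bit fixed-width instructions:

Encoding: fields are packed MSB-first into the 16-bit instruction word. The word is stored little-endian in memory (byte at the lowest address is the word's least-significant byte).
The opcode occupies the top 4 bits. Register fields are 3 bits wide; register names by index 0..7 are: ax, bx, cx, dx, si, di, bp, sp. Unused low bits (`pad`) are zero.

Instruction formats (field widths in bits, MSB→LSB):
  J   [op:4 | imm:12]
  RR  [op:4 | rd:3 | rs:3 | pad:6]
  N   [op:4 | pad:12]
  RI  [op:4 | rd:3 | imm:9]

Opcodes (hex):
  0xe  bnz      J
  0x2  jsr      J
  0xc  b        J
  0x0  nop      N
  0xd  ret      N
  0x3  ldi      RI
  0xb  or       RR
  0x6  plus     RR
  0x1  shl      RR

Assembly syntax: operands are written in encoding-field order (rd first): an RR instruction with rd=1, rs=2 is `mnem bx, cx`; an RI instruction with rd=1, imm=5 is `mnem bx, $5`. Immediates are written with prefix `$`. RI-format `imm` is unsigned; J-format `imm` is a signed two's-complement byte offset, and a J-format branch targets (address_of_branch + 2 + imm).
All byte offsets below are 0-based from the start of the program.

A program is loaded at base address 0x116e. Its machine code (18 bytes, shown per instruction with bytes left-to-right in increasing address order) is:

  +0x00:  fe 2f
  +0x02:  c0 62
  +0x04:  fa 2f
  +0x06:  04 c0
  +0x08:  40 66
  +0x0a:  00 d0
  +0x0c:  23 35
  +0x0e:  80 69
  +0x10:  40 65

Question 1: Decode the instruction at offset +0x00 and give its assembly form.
jsr $-2

off 0x00: read fe 2f as little → 0x2ffe
  op=0x2ffe>>12=0x2 ⇒ jsr (J)
  [11:0] imm=4094 (s12→-2) = $-2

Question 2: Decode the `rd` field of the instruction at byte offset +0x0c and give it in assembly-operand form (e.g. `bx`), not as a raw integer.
cx

[0c] 23 35 → 0x3523
  op=0x3523>>12=0x3 ⇒ ldi (RI)
  rd@[11:9]=0x2 ⇒ cx
  imm@[8:0]=0x123 ⇒ $291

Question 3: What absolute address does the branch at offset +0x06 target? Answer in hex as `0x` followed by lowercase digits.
0x117a

[06] 04 c0 → 0xc004
  top 4b → 0xc → b [J]
  [11:0] imm=4 = $4
  target = base 0x116e + off 0x06 + 2 + imm 4 = 0x117a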